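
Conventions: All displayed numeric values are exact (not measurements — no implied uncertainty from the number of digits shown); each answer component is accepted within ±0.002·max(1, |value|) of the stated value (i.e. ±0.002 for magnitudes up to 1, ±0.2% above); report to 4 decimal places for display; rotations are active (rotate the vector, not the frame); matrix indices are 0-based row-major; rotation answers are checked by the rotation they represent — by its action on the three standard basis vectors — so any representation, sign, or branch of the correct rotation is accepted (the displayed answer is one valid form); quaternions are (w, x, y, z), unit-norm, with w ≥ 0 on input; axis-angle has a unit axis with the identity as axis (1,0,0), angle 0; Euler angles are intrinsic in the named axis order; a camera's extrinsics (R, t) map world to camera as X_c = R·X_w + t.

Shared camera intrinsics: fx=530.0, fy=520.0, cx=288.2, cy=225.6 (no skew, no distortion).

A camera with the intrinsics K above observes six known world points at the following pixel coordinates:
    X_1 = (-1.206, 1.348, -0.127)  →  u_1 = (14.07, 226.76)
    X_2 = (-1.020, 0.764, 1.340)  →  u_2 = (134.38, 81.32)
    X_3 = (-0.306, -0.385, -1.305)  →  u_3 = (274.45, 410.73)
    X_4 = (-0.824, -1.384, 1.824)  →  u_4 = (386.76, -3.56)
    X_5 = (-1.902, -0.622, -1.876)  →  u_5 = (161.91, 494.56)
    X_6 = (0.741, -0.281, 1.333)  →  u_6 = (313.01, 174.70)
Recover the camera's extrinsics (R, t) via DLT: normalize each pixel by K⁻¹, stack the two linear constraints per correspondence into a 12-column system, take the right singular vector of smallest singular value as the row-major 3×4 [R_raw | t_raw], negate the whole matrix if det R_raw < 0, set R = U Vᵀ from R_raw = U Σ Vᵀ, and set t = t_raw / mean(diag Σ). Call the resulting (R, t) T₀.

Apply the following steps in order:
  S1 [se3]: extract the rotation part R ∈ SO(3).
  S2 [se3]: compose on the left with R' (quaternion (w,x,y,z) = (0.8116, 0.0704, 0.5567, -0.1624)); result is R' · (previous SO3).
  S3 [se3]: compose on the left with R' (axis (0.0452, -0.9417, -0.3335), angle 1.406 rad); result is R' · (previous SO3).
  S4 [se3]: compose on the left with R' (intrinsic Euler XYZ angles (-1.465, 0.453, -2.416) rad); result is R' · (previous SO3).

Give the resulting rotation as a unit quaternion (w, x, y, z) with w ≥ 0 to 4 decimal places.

rotation (quat) = (0.1352, -0.7301, -0.6671, 0.0605)

source (pnp_recover): camera pose = R=[0.3370 -0.9408 0.0369; 0.4781 0.1372 -0.8675; 0.8111 0.3100 0.4960], t=(-0.3000, 0.2900, 4.4500)
after S1 (rot_of_se3): [0.3370 -0.9408 0.0369; 0.4781 0.1372 -0.8675; 0.8111 0.3100 0.4960]
after S2 (compose_so3): [0.9883 0.0120 0.1523; 0.1463 0.2114 -0.9664; -0.0438 0.9773 0.2071]
after S3 (compose_so3): [0.2479 -0.8562 -0.4533; -0.2373 0.4000 -0.8853; 0.9393 0.3271 -0.1040]
after S4 (compose_so3): [0.1027 0.9577 -0.2688; 0.9904 -0.0734 0.1168; 0.0921 -0.2782 -0.9561]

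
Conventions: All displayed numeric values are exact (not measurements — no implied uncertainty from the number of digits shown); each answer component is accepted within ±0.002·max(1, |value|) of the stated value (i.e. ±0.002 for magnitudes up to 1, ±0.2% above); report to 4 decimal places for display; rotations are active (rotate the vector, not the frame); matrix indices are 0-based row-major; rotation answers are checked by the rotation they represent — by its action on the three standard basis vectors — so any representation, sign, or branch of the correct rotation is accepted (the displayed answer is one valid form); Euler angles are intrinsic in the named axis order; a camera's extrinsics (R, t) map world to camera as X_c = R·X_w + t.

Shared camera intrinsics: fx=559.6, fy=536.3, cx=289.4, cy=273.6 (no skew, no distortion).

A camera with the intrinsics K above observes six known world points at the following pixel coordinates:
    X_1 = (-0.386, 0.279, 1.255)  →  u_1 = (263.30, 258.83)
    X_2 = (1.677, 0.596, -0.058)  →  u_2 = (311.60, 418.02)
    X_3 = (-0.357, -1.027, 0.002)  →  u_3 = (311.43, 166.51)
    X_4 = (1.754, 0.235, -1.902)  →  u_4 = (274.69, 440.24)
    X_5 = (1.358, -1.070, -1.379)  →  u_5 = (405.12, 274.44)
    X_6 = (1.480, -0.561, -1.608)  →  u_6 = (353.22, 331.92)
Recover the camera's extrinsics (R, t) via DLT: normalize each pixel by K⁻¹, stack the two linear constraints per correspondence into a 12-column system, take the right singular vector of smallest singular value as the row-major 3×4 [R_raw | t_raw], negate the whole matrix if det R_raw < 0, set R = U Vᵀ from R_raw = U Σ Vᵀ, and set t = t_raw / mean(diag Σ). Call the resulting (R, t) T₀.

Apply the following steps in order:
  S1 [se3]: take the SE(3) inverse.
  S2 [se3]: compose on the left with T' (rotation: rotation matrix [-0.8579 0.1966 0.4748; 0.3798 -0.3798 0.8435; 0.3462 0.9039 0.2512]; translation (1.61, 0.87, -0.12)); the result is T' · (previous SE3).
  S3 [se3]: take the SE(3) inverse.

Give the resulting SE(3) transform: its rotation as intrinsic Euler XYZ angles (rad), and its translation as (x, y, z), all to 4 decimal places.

rotation (euler_xyz) = (-1.2213, -0.3846, -2.1302), translation = (-0.2565, 0.5711, 4.1274)

source (pnp_recover): camera pose = R=[0.5905 -0.7342 0.3349; 0.7554 0.6490 0.0909; -0.2841 0.1993 0.9379], t=(-0.3200, -0.2000, 5.7902)
after S1 (invert_se3): R=[0.5905 0.7554 -0.2841; -0.7342 0.6490 0.1993; 0.3349 0.0909 0.9379], t=(1.9847, -1.2592, -5.3051)
after S2 (compose_se3): R=[-0.4920 -0.4773 0.7281; 0.7856 0.1170 0.6075; -0.3752 0.8709 0.3174], t=(-2.8590, -2.3728, -1.9037)
after S3 (invert_se3): R=[-0.4920 0.7856 -0.3752; -0.4773 0.1170 0.8709; 0.7281 0.6075 0.3174], t=(-0.2565, 0.5711, 4.1274)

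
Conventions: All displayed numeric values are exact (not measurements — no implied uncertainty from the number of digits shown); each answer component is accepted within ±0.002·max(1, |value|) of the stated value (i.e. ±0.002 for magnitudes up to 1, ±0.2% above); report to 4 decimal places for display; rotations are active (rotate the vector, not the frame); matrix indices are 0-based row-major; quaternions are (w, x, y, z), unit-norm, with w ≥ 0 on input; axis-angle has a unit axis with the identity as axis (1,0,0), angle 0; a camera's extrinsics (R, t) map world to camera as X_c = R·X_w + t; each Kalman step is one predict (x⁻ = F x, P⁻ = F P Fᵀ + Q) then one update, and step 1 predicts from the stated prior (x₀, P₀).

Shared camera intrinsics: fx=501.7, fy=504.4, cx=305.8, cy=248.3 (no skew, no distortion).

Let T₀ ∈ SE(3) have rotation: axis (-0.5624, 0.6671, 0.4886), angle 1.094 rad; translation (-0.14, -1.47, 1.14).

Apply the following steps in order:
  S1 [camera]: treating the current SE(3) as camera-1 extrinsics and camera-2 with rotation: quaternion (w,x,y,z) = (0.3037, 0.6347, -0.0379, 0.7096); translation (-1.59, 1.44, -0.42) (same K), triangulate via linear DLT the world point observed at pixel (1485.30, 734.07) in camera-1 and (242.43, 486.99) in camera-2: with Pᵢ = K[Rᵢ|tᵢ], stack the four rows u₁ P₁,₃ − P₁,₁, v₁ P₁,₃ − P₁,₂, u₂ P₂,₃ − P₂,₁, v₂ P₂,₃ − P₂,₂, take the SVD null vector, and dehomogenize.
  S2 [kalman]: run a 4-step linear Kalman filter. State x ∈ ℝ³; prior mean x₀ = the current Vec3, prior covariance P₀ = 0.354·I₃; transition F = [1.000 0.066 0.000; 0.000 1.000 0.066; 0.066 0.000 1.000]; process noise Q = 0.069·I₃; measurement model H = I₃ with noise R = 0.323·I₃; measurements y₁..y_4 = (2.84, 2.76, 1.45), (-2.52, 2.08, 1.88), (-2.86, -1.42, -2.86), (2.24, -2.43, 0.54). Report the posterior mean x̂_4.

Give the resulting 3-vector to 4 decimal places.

result = (0.2304, -0.5183, 0.0835)

after S1 (triangulate): (1.8987, 0.5622, 1.8695)
after S2 (kf_track): (0.2304, -0.5183, 0.0835)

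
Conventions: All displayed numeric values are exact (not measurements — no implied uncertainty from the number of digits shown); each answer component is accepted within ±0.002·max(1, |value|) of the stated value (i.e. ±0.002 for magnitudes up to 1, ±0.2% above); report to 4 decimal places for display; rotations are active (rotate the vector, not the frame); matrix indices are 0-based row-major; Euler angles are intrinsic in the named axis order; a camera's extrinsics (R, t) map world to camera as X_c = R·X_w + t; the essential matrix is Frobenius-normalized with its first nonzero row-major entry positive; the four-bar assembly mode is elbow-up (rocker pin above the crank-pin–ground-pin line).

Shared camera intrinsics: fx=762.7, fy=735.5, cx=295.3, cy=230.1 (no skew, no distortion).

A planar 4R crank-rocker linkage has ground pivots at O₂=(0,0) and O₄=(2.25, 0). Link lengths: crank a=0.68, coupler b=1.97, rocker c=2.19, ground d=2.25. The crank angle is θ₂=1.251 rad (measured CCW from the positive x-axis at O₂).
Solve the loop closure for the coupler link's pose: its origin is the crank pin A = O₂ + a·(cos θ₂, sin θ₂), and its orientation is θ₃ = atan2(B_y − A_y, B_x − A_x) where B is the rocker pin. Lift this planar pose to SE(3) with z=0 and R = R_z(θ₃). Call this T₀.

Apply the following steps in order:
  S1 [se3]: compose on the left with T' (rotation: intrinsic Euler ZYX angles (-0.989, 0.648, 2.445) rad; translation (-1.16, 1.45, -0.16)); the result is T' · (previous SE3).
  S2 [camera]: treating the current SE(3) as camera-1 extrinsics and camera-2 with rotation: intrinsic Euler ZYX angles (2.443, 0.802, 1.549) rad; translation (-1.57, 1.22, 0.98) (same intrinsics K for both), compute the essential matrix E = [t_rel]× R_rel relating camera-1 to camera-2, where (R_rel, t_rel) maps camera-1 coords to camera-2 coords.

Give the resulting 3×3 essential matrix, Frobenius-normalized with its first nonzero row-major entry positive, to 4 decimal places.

source (fourbar_fk): coupler pose = R=[0.6855 -0.7281 0.0000; 0.7281 0.6855 0.0000; 0.0000 0.0000 1.0000], t=(0.2138, 0.6455, 0.0000)
after S1 (compose_se3): R=[-0.0113 -0.6124 -0.7905; -0.9991 -0.0257 0.0342; -0.0413 0.7901 -0.6115], t=(-1.3426, 0.8266, 0.0412)
after S2 (essential): [0.1082 -0.0581 -0.0604; 0.2887 -0.4505 -0.4460; -0.6360 -0.2304 -0.1962]

matrix = [0.1082 -0.0581 -0.0604; 0.2887 -0.4505 -0.4460; -0.6360 -0.2304 -0.1962]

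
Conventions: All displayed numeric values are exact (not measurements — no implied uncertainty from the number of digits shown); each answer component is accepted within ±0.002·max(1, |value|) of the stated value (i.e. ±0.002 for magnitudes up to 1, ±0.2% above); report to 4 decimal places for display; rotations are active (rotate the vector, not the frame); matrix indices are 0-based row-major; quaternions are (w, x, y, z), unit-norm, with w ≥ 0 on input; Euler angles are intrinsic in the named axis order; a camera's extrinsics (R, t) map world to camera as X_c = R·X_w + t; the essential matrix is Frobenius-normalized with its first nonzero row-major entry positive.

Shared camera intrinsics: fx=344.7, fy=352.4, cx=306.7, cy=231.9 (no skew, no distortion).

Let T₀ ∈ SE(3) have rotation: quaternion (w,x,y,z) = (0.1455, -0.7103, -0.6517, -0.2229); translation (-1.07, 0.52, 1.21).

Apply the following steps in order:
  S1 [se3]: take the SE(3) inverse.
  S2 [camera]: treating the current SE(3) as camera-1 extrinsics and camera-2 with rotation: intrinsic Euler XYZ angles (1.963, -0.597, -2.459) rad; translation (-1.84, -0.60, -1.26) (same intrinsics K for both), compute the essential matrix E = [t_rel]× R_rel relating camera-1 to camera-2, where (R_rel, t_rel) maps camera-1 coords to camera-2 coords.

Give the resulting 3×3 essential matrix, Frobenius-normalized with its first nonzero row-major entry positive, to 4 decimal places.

matrix = [0.3152 0.3826 0.3655; -0.3661 0.1494 -0.3124; 0.1975 -0.5674 0.0766]

after S1 (invert_se3): R=[0.0513 0.8609 0.5062; 0.9906 -0.1083 0.0838; 0.1270 0.4972 -0.8583], t=(-1.0053, 1.0148, 0.9159)
after S2 (essential): [0.3152 0.3826 0.3655; -0.3661 0.1494 -0.3124; 0.1975 -0.5674 0.0766]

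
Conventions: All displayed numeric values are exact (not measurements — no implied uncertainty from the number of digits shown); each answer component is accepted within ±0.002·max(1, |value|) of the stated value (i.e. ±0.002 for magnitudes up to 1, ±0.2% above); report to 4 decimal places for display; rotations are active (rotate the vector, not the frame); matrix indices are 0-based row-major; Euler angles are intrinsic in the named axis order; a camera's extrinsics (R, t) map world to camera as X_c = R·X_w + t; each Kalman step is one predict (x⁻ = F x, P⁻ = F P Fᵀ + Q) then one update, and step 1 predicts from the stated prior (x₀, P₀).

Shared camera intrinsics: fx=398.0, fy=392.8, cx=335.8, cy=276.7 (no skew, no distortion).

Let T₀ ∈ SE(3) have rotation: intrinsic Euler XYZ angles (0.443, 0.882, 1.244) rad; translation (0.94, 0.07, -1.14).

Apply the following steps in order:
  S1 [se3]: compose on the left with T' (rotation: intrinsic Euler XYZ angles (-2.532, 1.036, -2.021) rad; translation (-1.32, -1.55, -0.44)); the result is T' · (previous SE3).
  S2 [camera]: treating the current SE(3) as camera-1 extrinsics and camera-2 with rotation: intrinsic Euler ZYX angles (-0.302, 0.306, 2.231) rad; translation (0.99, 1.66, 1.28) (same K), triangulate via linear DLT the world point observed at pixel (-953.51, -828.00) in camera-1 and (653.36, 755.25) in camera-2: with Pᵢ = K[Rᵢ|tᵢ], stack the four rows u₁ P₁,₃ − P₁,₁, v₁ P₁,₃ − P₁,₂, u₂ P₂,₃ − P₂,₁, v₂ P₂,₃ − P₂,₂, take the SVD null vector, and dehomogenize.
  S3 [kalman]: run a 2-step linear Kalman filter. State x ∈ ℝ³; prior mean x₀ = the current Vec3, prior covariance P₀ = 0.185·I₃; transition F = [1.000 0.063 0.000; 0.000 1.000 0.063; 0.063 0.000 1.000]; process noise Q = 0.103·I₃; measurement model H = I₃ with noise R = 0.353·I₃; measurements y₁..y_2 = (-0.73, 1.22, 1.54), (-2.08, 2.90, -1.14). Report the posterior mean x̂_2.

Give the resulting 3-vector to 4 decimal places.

result = (-0.9751, 1.5135, -0.5286)

after S1 (compose_se3): R=[0.5528 0.8095 0.1978; 0.1640 -0.3385 0.9266; 0.8170 -0.4797 -0.3199], t=(-2.4772, -0.9933, 0.2943)
after S2 (triangulate): (0.1228, 0.0586, -1.4009)
after S3 (kf_track): (-0.9751, 1.5135, -0.5286)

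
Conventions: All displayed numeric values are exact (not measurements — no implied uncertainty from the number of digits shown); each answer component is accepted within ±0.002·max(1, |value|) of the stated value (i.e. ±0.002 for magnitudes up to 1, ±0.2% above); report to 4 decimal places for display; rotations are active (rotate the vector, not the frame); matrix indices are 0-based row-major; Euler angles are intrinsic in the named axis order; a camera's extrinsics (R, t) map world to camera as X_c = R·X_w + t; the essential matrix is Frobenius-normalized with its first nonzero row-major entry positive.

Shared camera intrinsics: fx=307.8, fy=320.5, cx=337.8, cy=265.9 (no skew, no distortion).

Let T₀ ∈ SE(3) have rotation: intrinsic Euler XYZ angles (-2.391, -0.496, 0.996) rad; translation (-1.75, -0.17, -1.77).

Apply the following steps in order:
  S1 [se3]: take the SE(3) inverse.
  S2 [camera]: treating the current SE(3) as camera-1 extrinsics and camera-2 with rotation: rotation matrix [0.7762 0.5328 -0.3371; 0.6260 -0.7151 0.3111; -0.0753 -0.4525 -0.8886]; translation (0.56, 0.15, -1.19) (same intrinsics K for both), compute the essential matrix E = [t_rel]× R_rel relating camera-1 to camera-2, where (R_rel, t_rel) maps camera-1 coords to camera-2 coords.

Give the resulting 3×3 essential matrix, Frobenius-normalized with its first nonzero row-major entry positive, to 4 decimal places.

after S1 (invert_se3): R=[0.4781 -0.4373 -0.7617; -0.7382 -0.6700 -0.0787; -0.4759 0.5999 -0.6432], t=(-0.5857, -1.5450, -1.8693)
after S2 (essential): [0.6375 0.2713 -0.0402; -0.2220 0.1897 -0.0913; -0.2009 0.5749 -0.2321]

matrix = [0.6375 0.2713 -0.0402; -0.2220 0.1897 -0.0913; -0.2009 0.5749 -0.2321]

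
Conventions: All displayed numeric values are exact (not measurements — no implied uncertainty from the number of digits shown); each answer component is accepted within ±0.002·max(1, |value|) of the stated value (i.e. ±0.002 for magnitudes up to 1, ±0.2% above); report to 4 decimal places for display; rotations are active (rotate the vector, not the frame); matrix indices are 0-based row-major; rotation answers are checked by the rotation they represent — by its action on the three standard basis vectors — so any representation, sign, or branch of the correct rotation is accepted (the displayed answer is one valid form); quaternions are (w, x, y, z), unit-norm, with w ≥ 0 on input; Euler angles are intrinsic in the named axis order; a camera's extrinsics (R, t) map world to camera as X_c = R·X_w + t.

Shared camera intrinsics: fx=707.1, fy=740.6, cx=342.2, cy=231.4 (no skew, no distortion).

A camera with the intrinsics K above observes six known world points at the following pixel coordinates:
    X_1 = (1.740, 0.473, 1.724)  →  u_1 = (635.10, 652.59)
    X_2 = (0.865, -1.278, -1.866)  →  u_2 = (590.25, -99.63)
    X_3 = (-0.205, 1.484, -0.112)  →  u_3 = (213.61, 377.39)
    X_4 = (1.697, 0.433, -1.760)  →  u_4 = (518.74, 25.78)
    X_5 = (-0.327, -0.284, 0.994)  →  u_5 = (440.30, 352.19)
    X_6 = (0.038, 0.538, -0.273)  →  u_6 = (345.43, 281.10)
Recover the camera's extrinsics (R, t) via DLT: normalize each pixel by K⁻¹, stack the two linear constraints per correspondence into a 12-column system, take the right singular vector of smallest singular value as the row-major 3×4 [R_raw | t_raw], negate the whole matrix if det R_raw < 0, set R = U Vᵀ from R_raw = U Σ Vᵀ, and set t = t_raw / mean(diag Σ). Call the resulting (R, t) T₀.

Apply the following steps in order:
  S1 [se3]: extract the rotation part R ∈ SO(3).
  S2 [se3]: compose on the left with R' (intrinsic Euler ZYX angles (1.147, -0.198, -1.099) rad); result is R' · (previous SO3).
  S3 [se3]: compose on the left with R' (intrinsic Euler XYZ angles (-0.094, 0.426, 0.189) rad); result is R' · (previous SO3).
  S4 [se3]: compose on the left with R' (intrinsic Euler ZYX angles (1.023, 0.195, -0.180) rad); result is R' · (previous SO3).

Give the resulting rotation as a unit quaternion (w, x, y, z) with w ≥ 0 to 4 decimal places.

rotation (quat) = (0.0044, 0.6761, 0.3605, -0.6425)

source (pnp_recover): camera pose = R=[0.5961 -0.7475 0.2931; 0.1808 0.4807 0.8581; -0.7823 -0.4585 0.4217], t=(0.4800, 0.2700, 4.8800)
after S1 (rot_of_se3): [0.5961 -0.7475 0.2931; 0.1808 0.4807 0.8581; -0.7823 -0.4585 0.4217]
after S2 (compose_so3): [0.8424 -0.0767 -0.5334; 0.3726 -0.6320 0.6795; -0.3893 -0.7711 -0.5038]
after S3 (compose_so3): [0.5288 -0.2792 -0.8015; 0.4593 -0.7000 0.5469; -0.7137 -0.6573 -0.2419]
after S4 (compose_so3): [-0.0857 0.4931 -0.8657; 0.4819 -0.7400 -0.4692; -0.8720 -0.4574 -0.1743]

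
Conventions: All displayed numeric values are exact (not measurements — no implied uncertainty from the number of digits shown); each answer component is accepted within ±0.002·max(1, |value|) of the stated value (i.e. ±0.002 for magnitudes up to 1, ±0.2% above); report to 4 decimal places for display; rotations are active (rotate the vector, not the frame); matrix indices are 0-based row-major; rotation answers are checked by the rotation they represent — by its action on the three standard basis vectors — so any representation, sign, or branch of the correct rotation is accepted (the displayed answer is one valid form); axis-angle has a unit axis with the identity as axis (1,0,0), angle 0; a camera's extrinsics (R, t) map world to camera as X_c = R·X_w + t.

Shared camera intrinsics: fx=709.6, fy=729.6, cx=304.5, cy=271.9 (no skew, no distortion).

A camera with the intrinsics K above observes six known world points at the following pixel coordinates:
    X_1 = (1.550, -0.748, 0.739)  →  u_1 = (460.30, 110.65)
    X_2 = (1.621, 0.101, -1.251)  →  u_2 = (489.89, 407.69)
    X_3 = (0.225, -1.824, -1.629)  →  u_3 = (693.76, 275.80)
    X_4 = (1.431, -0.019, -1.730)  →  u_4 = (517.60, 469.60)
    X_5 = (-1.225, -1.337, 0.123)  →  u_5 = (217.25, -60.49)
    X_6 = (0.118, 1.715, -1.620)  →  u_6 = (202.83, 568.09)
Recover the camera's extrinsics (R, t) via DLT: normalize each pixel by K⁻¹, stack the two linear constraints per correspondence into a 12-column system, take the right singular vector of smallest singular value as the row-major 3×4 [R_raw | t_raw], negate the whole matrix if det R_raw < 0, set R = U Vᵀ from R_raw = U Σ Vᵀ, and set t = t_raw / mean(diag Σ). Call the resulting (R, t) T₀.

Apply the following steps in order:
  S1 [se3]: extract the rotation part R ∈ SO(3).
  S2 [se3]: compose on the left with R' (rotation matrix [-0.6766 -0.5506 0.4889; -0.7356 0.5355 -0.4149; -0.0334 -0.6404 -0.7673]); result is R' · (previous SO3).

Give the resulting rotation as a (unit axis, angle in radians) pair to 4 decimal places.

rotation (axis_angle) = ((-0.1818, 0.7795, -0.5994), 1.8727)

source (pnp_recover): camera pose = R=[0.7485 -0.5980 -0.2866; 0.1214 0.5484 -0.8274; 0.6519 0.5845 0.4831], t=(-0.2100, -0.3600, 4.4700)
after S1 (rot_of_se3): [0.7485 -0.5980 -0.2866; 0.1214 0.5484 -0.8274; 0.6519 0.5845 0.4831]
after S2 (compose_so3): [-0.2545 0.3884 0.8856; -0.7561 0.4910 -0.4327; -0.6029 -0.7797 0.1687]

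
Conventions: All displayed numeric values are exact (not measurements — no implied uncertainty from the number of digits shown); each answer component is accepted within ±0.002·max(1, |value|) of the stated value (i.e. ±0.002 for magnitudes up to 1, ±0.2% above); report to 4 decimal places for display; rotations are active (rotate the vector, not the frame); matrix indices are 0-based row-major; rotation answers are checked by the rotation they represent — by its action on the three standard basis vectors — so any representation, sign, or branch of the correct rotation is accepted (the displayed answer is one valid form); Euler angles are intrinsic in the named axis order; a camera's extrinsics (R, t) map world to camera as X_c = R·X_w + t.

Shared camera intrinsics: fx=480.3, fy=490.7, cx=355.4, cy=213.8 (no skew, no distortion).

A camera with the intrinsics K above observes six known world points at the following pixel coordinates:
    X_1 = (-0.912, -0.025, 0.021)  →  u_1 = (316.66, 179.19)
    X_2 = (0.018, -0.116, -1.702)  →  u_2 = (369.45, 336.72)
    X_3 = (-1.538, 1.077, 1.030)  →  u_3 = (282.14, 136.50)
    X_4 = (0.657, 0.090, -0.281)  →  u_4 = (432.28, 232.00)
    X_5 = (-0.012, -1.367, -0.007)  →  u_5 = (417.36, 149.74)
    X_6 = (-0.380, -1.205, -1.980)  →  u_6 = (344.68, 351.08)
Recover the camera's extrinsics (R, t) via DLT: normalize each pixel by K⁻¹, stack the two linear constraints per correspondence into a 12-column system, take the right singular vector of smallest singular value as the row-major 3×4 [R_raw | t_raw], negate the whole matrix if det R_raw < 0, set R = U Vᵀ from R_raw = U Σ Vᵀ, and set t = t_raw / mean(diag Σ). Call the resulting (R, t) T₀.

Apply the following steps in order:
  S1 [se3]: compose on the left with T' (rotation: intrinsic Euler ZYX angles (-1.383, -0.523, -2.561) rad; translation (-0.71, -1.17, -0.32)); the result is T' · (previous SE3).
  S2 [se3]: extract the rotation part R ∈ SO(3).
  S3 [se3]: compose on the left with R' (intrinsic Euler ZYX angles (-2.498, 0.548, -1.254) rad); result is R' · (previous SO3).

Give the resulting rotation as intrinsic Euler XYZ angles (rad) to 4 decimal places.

source (pnp_recover): camera pose = R=[0.9722 -0.1663 0.1645; 0.2102 0.3118 -0.9266; 0.1028 0.9355 0.3381], t=(0.3999, -0.2000, 6.0498)
after S1 (compose_se3): R=[0.0588 0.3099 0.9489; -0.9485 -0.2791 0.1499; 0.3113 -0.9089 0.2776], t=(3.2405, -3.2879, -4.4074)
after S2 (rot_of_se3): [0.0588 0.3099 0.9489; -0.9485 -0.2791 0.1499; 0.3113 -0.9089 0.2776]
after S3 (compose_so3): [-0.4560 -0.7746 -0.4383; -0.3424 0.6073 -0.7169; 0.8215 -0.1768 -0.5422]

rotation (euler_xyz) = (2.2183, -0.4537, 2.1029)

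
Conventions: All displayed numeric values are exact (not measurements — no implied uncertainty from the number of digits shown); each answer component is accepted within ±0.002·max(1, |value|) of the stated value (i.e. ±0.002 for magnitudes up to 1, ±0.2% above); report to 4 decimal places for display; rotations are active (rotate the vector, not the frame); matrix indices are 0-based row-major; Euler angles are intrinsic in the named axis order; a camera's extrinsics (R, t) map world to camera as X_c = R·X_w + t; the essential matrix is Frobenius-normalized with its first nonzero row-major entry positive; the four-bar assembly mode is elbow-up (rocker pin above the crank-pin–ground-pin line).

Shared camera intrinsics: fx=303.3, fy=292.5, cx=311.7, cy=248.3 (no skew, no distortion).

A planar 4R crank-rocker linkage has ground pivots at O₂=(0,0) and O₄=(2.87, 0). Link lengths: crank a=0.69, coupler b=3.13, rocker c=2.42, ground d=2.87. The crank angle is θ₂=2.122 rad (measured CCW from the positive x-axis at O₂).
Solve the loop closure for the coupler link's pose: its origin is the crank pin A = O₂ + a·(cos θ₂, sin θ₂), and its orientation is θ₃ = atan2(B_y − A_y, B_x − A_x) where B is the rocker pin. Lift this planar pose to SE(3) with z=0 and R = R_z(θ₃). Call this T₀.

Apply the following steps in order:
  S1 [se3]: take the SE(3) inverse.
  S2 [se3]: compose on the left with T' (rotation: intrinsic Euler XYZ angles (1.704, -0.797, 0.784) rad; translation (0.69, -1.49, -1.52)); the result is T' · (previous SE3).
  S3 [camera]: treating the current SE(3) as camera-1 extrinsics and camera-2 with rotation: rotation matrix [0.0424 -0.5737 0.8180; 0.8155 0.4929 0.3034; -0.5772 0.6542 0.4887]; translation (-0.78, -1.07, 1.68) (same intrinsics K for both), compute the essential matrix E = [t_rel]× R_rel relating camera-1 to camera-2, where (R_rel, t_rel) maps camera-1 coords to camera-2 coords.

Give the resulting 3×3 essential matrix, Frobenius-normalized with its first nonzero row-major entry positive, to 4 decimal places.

source (fourbar_fk): coupler pose = R=[0.8296 -0.5583 0.0000; 0.5583 0.8296 0.0000; 0.0000 0.0000 1.0000], t=(-0.3614, 0.5878, 0.0000)
after S1 (invert_se3): R=[0.8296 0.5583 0.0000; -0.5583 0.8296 0.0000; 0.0000 0.0000 1.0000], t=(-0.0284, -0.6894, 0.0000)
after S2 (compose_se3): R=[0.6861 -0.1331 -0.7153; -0.7212 0.0047 -0.6927; 0.0955 0.9911 -0.0928], t=(1.0162, -1.7534, -2.0680)
after S3 (essential): [0.0443 0.4156 -0.4224; -0.5810 -0.2965 -0.1396; -0.2187 0.1644 -0.3566]

matrix = [0.0443 0.4156 -0.4224; -0.5810 -0.2965 -0.1396; -0.2187 0.1644 -0.3566]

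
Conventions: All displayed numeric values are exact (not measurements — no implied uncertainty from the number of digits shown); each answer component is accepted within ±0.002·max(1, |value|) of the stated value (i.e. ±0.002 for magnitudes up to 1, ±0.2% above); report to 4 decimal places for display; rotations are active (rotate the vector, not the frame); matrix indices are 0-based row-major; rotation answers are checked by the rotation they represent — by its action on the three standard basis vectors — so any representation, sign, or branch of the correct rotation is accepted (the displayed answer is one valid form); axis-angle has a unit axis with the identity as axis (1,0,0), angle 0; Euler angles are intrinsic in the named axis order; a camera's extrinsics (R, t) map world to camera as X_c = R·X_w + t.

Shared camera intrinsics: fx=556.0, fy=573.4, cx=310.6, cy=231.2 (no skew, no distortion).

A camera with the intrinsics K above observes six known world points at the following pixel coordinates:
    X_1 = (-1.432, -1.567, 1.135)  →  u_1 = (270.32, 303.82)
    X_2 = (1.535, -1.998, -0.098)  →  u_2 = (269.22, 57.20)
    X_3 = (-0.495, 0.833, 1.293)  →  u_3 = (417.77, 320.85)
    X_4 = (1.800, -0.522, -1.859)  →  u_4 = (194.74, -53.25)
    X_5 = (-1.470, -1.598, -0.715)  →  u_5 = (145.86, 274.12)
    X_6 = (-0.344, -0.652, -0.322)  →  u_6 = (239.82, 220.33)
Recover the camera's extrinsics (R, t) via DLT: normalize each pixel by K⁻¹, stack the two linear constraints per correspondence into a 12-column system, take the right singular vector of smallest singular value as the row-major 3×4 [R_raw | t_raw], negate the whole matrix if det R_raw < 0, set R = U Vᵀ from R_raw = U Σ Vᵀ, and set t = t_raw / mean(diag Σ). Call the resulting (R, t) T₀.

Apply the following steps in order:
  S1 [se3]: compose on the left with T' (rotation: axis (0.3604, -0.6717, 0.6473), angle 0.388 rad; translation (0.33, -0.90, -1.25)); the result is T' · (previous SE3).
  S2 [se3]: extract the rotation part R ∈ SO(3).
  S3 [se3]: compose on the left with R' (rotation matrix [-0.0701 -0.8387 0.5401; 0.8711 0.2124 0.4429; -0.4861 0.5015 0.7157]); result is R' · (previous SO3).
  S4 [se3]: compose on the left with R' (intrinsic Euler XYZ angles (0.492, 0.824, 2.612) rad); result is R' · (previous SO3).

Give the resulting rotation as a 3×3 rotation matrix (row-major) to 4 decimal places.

source (pnp_recover): camera pose = R=[0.4021 0.5042 0.7643; -0.9105 0.3083 0.2757; -0.0966 -0.8067 0.5830], t=(-0.0700, -0.1400, 5.7798)
after S1 (compose_se3): R=[0.6384 0.5815 0.5043; -0.7658 0.5462 0.3395; -0.0780 -0.6029 0.7940], t=(-1.0672, -2.0251, 4.2466)
after S2 (rot_of_se3): [0.6384 0.5815 0.5043; -0.7658 0.5462 0.3395; -0.0780 -0.6029 0.7940]
after S3 (compose_so3): [0.5554 -0.8245 0.1087; 0.3589 0.3555 0.8630; -0.7502 -0.4403 0.4933]
after S4 (compose_so3): [-0.9993 0.0382 0.0021; -0.0140 -0.3119 -0.9500; -0.0356 -0.9494 0.3122]

rotation (matrix) = ((-0.9993, 0.0382, 0.0021), (-0.0140, -0.3119, -0.9500), (-0.0356, -0.9494, 0.3122))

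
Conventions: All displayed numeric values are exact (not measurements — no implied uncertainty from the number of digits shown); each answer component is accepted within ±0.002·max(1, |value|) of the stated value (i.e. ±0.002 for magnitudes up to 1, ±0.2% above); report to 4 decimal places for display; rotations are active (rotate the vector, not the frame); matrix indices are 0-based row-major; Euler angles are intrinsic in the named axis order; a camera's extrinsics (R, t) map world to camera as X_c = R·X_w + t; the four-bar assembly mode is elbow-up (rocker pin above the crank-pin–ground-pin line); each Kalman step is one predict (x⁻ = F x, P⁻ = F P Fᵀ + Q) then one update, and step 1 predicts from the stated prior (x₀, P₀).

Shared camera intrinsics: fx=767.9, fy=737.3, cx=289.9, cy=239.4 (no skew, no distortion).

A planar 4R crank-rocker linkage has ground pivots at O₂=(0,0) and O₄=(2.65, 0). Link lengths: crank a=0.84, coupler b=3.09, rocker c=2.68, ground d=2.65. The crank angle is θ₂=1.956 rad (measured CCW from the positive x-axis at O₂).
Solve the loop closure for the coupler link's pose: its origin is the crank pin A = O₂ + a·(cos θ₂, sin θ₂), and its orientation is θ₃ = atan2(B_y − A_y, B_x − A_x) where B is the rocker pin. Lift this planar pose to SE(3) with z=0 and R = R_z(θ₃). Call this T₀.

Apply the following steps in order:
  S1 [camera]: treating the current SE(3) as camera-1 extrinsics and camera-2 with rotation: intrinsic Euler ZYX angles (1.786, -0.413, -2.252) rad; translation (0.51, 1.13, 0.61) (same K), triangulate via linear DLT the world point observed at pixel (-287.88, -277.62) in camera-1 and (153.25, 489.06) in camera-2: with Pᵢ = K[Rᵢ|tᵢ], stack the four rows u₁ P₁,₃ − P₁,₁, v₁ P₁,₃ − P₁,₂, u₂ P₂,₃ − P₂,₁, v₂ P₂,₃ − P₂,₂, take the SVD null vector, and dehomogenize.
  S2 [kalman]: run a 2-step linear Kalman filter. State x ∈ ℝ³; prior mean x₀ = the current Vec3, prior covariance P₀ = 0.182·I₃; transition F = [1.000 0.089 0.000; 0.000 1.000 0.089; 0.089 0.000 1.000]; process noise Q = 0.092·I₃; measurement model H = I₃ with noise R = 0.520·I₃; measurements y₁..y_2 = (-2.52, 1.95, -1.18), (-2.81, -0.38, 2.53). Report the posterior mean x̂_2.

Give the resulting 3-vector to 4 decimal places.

result = (-1.7615, -0.0556, 0.6321)

source (fourbar_fk): coupler pose = R=[0.7996 -0.6005 0.0000; 0.6005 0.7996 0.0000; 0.0000 0.0000 1.0000], t=(-0.3156, 0.7784, 0.0000)
after S1 (triangulate): (-0.5859, -0.8515, 0.3626)
after S2 (kf_track): (-1.7615, -0.0556, 0.6321)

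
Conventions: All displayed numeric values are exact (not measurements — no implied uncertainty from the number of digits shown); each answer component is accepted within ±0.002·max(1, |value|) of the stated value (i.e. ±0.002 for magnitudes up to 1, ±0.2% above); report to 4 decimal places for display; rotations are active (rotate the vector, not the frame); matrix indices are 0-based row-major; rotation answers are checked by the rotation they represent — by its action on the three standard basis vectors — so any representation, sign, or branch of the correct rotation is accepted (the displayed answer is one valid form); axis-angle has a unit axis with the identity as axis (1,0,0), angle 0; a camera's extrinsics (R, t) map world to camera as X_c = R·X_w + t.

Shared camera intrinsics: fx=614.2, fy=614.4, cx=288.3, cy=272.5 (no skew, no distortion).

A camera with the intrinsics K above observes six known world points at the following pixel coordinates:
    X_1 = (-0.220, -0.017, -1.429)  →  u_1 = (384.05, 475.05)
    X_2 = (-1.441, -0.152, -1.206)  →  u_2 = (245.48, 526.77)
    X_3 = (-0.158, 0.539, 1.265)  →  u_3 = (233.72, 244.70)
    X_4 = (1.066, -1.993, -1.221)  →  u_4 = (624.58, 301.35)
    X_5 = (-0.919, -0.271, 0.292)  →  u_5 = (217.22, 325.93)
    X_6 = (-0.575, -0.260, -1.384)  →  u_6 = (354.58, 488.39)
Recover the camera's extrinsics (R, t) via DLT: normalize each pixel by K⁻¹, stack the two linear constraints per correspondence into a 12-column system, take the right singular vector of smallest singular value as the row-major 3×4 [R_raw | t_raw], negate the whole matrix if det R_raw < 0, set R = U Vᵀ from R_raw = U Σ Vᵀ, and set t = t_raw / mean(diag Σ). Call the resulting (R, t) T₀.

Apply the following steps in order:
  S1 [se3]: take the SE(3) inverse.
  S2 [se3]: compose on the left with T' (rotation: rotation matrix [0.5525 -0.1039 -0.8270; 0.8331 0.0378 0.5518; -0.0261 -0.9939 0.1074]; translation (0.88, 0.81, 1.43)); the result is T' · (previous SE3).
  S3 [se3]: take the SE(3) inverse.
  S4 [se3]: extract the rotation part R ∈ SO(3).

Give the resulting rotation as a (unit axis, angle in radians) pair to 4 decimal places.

rotation (axis_angle) = ((0.9720, 0.2347, -0.0121), 2.6042)

source (pnp_recover): camera pose = R=[0.8517 -0.1746 -0.4941; -0.3864 0.4278 -0.8171; 0.3540 0.8869 0.2969], t=(0.2799, 0.4499, 5.6602)
after S1 (invert_se3): R=[0.8517 -0.3864 0.3540; -0.1746 0.4278 0.8869; -0.4941 -0.8171 0.2969], t=(-2.0685, -5.1634, -1.1743)
after S2 (compose_se3): R=[0.8973 0.4178 -0.1420; 0.4303 -0.7567 0.4923; 0.0982 -0.5028 -0.8588], t=(1.2448, -1.7563, 6.4896)
after S3 (invert_se3): R=[0.8973 0.4303 0.0982; 0.4178 -0.7567 -0.5028; -0.1420 0.4923 -0.8588], t=(-0.9987, 1.4142, 6.6145)
after S4 (rot_of_se3): [0.8973 0.4303 0.0982; 0.4178 -0.7567 -0.5028; -0.1420 0.4923 -0.8588]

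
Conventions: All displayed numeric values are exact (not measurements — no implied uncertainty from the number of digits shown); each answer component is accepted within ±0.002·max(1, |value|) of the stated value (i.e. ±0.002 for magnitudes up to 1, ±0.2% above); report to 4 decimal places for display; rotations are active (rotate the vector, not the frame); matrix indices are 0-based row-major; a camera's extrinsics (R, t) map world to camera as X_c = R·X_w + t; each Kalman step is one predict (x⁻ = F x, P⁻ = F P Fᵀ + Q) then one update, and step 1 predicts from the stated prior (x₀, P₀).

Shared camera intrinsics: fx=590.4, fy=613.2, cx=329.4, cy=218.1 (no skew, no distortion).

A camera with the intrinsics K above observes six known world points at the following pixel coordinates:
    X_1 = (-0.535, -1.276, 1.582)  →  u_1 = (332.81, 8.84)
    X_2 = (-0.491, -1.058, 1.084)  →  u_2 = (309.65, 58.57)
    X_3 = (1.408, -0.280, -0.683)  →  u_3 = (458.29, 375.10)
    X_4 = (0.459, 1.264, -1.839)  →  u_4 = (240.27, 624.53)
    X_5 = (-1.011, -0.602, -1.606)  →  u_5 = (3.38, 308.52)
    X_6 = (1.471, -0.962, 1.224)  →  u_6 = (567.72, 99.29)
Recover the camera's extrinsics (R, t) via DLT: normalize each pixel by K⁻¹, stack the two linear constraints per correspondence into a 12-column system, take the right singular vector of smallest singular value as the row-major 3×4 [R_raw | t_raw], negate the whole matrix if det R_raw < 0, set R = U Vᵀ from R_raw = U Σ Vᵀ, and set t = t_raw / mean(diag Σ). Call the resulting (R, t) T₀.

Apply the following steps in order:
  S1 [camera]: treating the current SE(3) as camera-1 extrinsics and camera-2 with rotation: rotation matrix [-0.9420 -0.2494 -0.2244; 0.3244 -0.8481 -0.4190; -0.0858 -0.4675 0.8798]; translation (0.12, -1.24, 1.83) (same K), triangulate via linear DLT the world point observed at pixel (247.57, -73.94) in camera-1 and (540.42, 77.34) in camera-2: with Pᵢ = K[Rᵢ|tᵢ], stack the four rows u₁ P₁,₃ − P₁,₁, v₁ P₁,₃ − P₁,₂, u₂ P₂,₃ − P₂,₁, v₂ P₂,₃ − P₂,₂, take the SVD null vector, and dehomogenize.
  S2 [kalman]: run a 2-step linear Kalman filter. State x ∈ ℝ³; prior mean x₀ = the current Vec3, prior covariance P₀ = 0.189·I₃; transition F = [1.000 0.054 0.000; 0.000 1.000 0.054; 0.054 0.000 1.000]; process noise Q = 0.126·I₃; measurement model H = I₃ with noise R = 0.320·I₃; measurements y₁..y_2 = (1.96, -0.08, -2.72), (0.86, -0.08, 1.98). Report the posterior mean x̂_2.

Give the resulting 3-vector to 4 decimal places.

source (pnp_recover): camera pose = R=[0.8667 0.0894 0.4907; 0.2310 0.8000 -0.5538; -0.4420 0.5934 0.6727], t=(-0.1699, 0.3298, 4.4104)
after S1 (triangulate): (-1.5680, -1.7979, 1.9354)
after S2 (kf_track): (0.4687, -0.4941, 0.7532)

result = (0.4687, -0.4941, 0.7532)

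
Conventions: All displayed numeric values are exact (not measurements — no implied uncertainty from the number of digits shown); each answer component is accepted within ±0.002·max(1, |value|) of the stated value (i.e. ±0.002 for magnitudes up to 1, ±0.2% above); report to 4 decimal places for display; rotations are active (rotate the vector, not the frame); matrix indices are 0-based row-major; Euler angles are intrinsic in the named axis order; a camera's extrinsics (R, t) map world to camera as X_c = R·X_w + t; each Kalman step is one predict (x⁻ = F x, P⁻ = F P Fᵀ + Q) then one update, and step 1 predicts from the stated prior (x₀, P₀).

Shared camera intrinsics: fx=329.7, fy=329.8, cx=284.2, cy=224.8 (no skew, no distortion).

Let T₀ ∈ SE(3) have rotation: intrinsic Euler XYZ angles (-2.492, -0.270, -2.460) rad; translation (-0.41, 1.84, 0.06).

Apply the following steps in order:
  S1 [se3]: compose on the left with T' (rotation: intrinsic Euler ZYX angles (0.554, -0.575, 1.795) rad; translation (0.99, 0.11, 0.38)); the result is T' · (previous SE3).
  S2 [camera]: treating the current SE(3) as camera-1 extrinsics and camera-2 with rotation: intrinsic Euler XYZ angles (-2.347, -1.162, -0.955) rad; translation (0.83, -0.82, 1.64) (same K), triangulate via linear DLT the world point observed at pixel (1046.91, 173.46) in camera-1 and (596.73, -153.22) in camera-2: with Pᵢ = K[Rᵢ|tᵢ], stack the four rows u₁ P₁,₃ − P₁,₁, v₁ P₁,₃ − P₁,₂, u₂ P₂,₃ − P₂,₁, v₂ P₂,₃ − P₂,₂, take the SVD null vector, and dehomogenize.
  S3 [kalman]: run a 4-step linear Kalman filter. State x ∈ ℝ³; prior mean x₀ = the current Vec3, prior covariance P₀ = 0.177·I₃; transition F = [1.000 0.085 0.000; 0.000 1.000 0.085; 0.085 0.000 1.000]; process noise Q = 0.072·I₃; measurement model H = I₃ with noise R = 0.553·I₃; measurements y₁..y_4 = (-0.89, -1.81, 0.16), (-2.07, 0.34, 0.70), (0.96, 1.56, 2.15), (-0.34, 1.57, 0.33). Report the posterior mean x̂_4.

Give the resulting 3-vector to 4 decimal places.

result = (-0.4671, 0.6265, 0.2381)

after S1 (compose_se3): R=[-0.3236 0.3997 -0.8576; -0.9246 -0.3261 0.1969; -0.2009 0.8567 0.4751], t=(0.1199, -0.9781, 1.6513)
after S2 (triangulate): (-1.1827, -0.3058, -1.7291)
after S3 (kf_track): (-0.4671, 0.6265, 0.2381)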